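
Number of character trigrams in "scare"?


Word: "scare" (length 5)
Number of 3-grams = length - 3 + 1 = 5 - 3 + 1
= 3


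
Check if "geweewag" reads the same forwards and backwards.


Word: "geweewag"
Reversed: "gaweeweg"
Forward == Backward? geweewag != gaweeweg
Palindrome = No


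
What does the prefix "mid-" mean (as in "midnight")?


Prefix: mid-
As in: midnight -> mid- + night
Meaning = middle


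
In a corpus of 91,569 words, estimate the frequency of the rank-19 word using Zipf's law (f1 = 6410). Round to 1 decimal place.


Zipf's law: f(r) = f(1) / r
f(1) = 6410
f(19) = 6410 / 19
= 337.4 occurrences


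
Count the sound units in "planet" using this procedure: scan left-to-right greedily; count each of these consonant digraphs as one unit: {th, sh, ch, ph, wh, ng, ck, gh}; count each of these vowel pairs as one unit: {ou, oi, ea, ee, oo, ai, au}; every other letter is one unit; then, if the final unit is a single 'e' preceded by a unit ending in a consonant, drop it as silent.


Word: "planet" (6 letters)
Left-to-right scan:
  1. 'p' (letter)
  2. 'l' (letter)
  3. 'a' (letter)
  4. 'n' (letter)
  5. 'e' (letter)
  6. 't' (letter)
Units from scan: 6
Sound units = 6 units


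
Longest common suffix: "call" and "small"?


Word 1: "call"
Word 2: "small"
Comparing from end:
  Pos -1: 'l' == 'l'
  Pos -2: 'l' == 'l'
  Pos -3: 'a' == 'a'
  Pos -4: 'c' != 'm' (stop)
LCS = "all" (length 3)


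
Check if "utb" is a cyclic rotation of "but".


Word: "but", Candidate: "utb"
Method: check if candidate is substring of word+word
"butbut" contains "utb"? Yes
Is rotation = Yes


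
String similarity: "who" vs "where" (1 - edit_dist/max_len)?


Word 1: "who" (length 3)
Word 2: "where" (length 5)
One optimal edit sequence:
  1. keep 'w'
  2. keep 'h'
  3. insert 'e'  (+1)
  4. insert 'r'  (+1)
  5. substitute 'o' -> 'e'  (+1)
Edit distance = 3
Max length = max(3, 5) = 5
Similarity = 1 - 3/5
= 0.4000


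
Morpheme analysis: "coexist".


Word: "coexist"
Morphemes: co- + exist
Each morpheme carries meaning
= 2 morphemes


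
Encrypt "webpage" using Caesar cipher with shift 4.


Word: "webpage"
Shift: 4
Each letter → (letter + shift) mod 26:
  'w' (22) + 4 = 0 → 'a'
  'e' (4) + 4 = 8 → 'i'
  'b' (1) + 4 = 5 → 'f'
  'p' (15) + 4 = 19 → 't'
  'a' (0) + 4 = 4 → 'e'
  'g' (6) + 4 = 10 → 'k'
  'e' (4) + 4 = 8 → 'i'
Result = "aifteki"


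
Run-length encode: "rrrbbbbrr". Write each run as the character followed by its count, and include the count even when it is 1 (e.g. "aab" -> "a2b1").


String: "rrrbbbbrr"
Scanning for consecutive runs:
  'r' x 3
  'b' x 4
  'r' x 2
RLE = "r3b4r2"


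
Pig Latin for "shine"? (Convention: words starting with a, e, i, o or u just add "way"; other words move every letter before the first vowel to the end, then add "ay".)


Word: "shine"
Starts with consonant(s) → move to end, add 'ay'
Consonant cluster: "sh"
Pig Latin = "ineshay"


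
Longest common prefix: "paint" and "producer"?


Word 1: "paint"
Word 2: "producer"
Comparing from start:
  Pos 0: 'p' == 'p'
  Pos 1: 'a' != 'r' (stop)
LCP = "p" (length 1)


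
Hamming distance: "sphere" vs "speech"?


Comparing character by character (same length = 6):
  Pos 0: 's' vs 's' =
  Pos 1: 'p' vs 'p' =
  Pos 2: 'h' vs 'e' !=
  Pos 3: 'e' vs 'e' =
  Pos 4: 'r' vs 'c' !=
  Pos 5: 'e' vs 'h' !=
Hamming distance = 3


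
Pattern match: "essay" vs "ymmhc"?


Pattern of "essay": [0, 1, 1, 2, 3]
Pattern of "ymmhc": [0, 1, 1, 2, 3]
Patterns match
Same pattern = Yes


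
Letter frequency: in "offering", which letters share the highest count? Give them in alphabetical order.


Word: "offering"
Letter counts:
  'e': 1
  'f': 2
  'g': 1
  'i': 1
  'n': 1
  'o': 1
  'r': 1
Maximum count = 2
Most frequent = 'f' (2 times each)


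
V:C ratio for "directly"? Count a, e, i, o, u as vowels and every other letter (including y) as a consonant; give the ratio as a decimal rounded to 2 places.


Word: "directly"
Vowels (a,e,i,o,u): 2
Consonants: 6
Ratio = 2/6
= 0.33


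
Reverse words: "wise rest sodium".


Original: "wise rest sodium"
Words (1..n): wise | rest | sodium
Reversed (n..1): sodium | rest | wise
Result = "sodium rest wise"


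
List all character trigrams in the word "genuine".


Word: "genuine" (length 7)
Number of trigrams = 7 - 3 + 1 = 5
  Position 0: "gen"
  Position 1: "enu"
  Position 2: "nui"
  Position 3: "uin"
  Position 4: "ine"
Trigrams = "gen", "enu", "nui", "uin", "ine"


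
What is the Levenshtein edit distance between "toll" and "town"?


Word 1: "toll" (length 4)
Word 2: "town" (length 4)
One optimal edit sequence (insert/delete/substitute each cost 1):
  1. keep 't'
  2. keep 'o'
  3. substitute 'l' -> 'w'  (+1)
  4. substitute 'l' -> 'n'  (+1)
Total edit operations: 2
Edit distance = 2


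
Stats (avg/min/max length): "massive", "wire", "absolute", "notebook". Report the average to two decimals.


Lengths: "massive"=7, "wire"=4, "absolute"=8, "notebook"=8
Sum = 27, Count = 4
Average = 27/4 = 6.75
= avg=6.75, min=4, max=8


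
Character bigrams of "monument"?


Word: "monument" (length 8)
Number of bigrams = 8 - 2 + 1 = 7
  Position 0: "mo"
  Position 1: "on"
  Position 2: "nu"
  Position 3: "um"
  Position 4: "me"
  Position 5: "en"
  Position 6: "nt"
Bigrams = "mo", "on", "nu", "um", "me", "en", "nt"


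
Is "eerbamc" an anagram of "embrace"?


Word 1: "embrace" → sorted: abceemr
Word 2: "eerbamc" → sorted: abceemr
Same letters? abceemr == abceemr
Anagram = Yes


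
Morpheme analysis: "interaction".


Word: "interaction"
Morphemes: inter- + act + -ion
Each morpheme carries meaning
= 3 morphemes


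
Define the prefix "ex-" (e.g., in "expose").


Prefix: ex-
As in: expose -> ex- + pose
Meaning = out / former


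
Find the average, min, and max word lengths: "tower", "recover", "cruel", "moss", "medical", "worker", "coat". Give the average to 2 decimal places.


Lengths: "tower"=5, "recover"=7, "cruel"=5, "moss"=4, "medical"=7, "worker"=6, "coat"=4
Sum = 38, Count = 7
Average = 38/7 = 5.43
= avg=5.43, min=4, max=7


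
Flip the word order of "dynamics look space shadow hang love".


Original: "dynamics look space shadow hang love"
Words (1..n): dynamics | look | space | shadow | hang | love
Reversed (n..1): love | hang | shadow | space | look | dynamics
Result = "love hang shadow space look dynamics"


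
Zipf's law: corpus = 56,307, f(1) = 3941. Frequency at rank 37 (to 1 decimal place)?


Zipf's law: f(r) = f(1) / r
f(1) = 3941
f(37) = 3941 / 37
= 106.5 occurrences


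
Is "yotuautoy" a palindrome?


Word: "yotuautoy"
Reversed: "yotuautoy"
Forward == Backward? yotuautoy == yotuautoy
Palindrome = Yes


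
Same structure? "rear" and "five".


Pattern of "rear": [0, 1, 2, 0]
Pattern of "five": [0, 1, 2, 3]
Patterns do not match
Same pattern = No


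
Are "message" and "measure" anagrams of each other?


Word 1: "message" → sorted: aeegmss
Word 2: "measure" → sorted: aeemrsu
Same letters? aeegmss != aeemrsu
Anagram = No


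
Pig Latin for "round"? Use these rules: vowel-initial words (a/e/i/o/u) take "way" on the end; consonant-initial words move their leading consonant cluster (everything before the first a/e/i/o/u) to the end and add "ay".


Word: "round"
Starts with consonant(s) → move to end, add 'ay'
Consonant cluster: "r"
Pig Latin = "oundray"


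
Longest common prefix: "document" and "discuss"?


Word 1: "document"
Word 2: "discuss"
Comparing from start:
  Pos 0: 'd' == 'd'
  Pos 1: 'o' != 'i' (stop)
LCP = "d" (length 1)


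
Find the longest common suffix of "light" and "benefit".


Word 1: "light"
Word 2: "benefit"
Comparing from end:
  Pos -1: 't' == 't'
  Pos -2: 'h' != 'i' (stop)
LCS = "t" (length 1)


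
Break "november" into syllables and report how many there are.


Word: "november"
Syllable breakdown: no / vem / ber
Counting: 3 parts
= 3 syllables


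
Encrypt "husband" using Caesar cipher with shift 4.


Word: "husband"
Shift: 4
Each letter → (letter + shift) mod 26:
  'h' (7) + 4 = 11 → 'l'
  'u' (20) + 4 = 24 → 'y'
  's' (18) + 4 = 22 → 'w'
  'b' (1) + 4 = 5 → 'f'
  'a' (0) + 4 = 4 → 'e'
  'n' (13) + 4 = 17 → 'r'
  'd' (3) + 4 = 7 → 'h'
Result = "lywferh"


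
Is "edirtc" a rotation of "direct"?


Word: "direct", Candidate: "edirtc"
Method: check if candidate is substring of word+word
"directdirect" contains "edirtc"? No
Is rotation = No


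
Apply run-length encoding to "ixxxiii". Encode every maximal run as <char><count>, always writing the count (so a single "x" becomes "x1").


String: "ixxxiii"
Scanning for consecutive runs:
  'i' x 1
  'x' x 3
  'i' x 3
RLE = "i1x3i3"


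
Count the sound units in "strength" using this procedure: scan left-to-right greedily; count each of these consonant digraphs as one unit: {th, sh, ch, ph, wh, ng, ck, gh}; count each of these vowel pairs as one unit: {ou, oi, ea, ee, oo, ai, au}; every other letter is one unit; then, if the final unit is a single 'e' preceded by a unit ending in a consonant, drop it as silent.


Word: "strength" (8 letters)
Left-to-right scan:
  (1) 's' (letter)
  (2) 't' (letter)
  (3) 'r' (letter)
  (4) 'e' (letter)
  (5) 'ng' (digraph)
  (6) 'th' (digraph)
Units from scan: 6
Sound units = 6 units


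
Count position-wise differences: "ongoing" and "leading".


Comparing character by character (same length = 7):
  Pos 0: 'o' vs 'l' !=
  Pos 1: 'n' vs 'e' !=
  Pos 2: 'g' vs 'a' !=
  Pos 3: 'o' vs 'd' !=
  Pos 4: 'i' vs 'i' =
  Pos 5: 'n' vs 'n' =
  Pos 6: 'g' vs 'g' =
Hamming distance = 4


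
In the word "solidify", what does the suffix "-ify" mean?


Suffix: -ify
Example: solidify = solid + -ify
Meaning = to make


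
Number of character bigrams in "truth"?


Word: "truth" (length 5)
Number of 2-grams = length - 2 + 1 = 5 - 2 + 1
= 4


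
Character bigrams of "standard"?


Word: "standard" (length 8)
Number of bigrams = 8 - 2 + 1 = 7
  Position 0: "st"
  Position 1: "ta"
  Position 2: "an"
  Position 3: "nd"
  Position 4: "da"
  Position 5: "ar"
  Position 6: "rd"
Bigrams = "st", "ta", "an", "nd", "da", "ar", "rd"


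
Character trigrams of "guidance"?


Word: "guidance" (length 8)
Number of trigrams = 8 - 3 + 1 = 6
  Position 0: "gui"
  Position 1: "uid"
  Position 2: "ida"
  Position 3: "dan"
  Position 4: "anc"
  Position 5: "nce"
Trigrams = "gui", "uid", "ida", "dan", "anc", "nce"


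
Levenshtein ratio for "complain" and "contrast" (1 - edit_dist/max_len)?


Word 1: "complain" (length 8)
Word 2: "contrast" (length 8)
One optimal edit sequence:
  1. keep 'c'
  2. keep 'o'
  3. substitute 'm' -> 'n'  (+1)
  4. substitute 'p' -> 't'  (+1)
  5. substitute 'l' -> 'r'  (+1)
  6. keep 'a'
  7. substitute 'i' -> 's'  (+1)
  8. substitute 'n' -> 't'  (+1)
Edit distance = 5
Max length = max(8, 8) = 8
Similarity = 1 - 5/8
= 0.3750


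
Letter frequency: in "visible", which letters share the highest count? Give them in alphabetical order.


Word: "visible"
Letter counts:
  'b': 1
  'e': 1
  'i': 2
  'l': 1
  's': 1
  'v': 1
Maximum count = 2
Most frequent = 'i' (2 times each)


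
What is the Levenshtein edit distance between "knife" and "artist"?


Word 1: "knife" (length 5)
Word 2: "artist" (length 6)
One optimal edit sequence (insert/delete/substitute each cost 1):
  1. insert 'a'  (+1)
  2. substitute 'k' -> 'r'  (+1)
  3. substitute 'n' -> 't'  (+1)
  4. keep 'i'
  5. substitute 'f' -> 's'  (+1)
  6. substitute 'e' -> 't'  (+1)
Total edit operations: 5
Edit distance = 5


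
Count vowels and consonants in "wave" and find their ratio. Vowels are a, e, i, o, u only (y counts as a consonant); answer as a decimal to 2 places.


Word: "wave"
Vowels (a,e,i,o,u): 2
Consonants: 2
Ratio = 2/2
= 1.00


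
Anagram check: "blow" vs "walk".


Word 1: "blow" → sorted: blow
Word 2: "walk" → sorted: aklw
Same letters? blow != aklw
Anagram = No


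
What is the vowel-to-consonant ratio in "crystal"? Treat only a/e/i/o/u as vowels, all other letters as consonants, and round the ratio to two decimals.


Word: "crystal"
Vowels (a,e,i,o,u): 1
Consonants: 6
Ratio = 1/6
= 0.17


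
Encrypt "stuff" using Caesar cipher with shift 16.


Word: "stuff"
Shift: 16
Each letter → (letter + shift) mod 26:
  's' (18) + 16 = 8 → 'i'
  't' (19) + 16 = 9 → 'j'
  'u' (20) + 16 = 10 → 'k'
  'f' (5) + 16 = 21 → 'v'
  'f' (5) + 16 = 21 → 'v'
Result = "ijkvv"


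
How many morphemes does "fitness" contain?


Word: "fitness"
Morphemes: fit + -ness
Each morpheme carries meaning
= 2 morphemes


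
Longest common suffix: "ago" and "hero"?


Word 1: "ago"
Word 2: "hero"
Comparing from end:
  Pos -1: 'o' == 'o'
  Pos -2: 'g' != 'r' (stop)
LCS = "o" (length 1)


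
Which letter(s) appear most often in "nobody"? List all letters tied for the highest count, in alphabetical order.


Word: "nobody"
Letter counts:
  'b': 1
  'd': 1
  'n': 1
  'o': 2
  'y': 1
Maximum count = 2
Most frequent = 'o' (2 times each)


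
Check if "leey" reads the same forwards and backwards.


Word: "leey"
Reversed: "yeel"
Forward == Backward? leey != yeel
Palindrome = No


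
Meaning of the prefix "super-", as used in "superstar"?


Prefix: super-
Example: superstar = super- + star
Meaning = above / beyond


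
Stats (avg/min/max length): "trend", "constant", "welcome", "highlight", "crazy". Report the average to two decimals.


Lengths: "trend"=5, "constant"=8, "welcome"=7, "highlight"=9, "crazy"=5
Sum = 34, Count = 5
Average = 34/5 = 6.80
= avg=6.80, min=5, max=9


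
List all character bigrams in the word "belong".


Word: "belong" (length 6)
Number of bigrams = 6 - 2 + 1 = 5
  Position 0: "be"
  Position 1: "el"
  Position 2: "lo"
  Position 3: "on"
  Position 4: "ng"
Bigrams = "be", "el", "lo", "on", "ng"


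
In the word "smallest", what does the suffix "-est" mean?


Suffix: -est
Example: smallest (small + -est)
Meaning = most


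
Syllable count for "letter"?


Word: "letter"
Syllable breakdown: let | ter
Counting: 2 parts
= 2 syllables


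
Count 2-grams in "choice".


Word: "choice" (length 6)
Number of 2-grams = length - 2 + 1 = 6 - 2 + 1
= 5


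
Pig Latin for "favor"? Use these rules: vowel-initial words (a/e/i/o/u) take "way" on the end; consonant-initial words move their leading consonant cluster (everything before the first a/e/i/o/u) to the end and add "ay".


Word: "favor"
Starts with consonant(s) → move to end, add 'ay'
Consonant cluster: "f"
Pig Latin = "avorfay"


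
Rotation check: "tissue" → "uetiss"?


Word: "tissue", Candidate: "uetiss"
Method: check if candidate is substring of word+word
"tissuetissue" contains "uetiss"? Yes
Is rotation = Yes


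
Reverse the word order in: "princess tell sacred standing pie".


Original: "princess tell sacred standing pie"
Words (1..n): princess | tell | sacred | standing | pie
Reversed (n..1): pie | standing | sacred | tell | princess
Result = "pie standing sacred tell princess"


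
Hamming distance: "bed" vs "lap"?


Comparing character by character (same length = 3):
  Pos 0: 'b' vs 'l' !=
  Pos 1: 'e' vs 'a' !=
  Pos 2: 'd' vs 'p' !=
Hamming distance = 3


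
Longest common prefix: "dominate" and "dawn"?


Word 1: "dominate"
Word 2: "dawn"
Comparing from start:
  Pos 0: 'd' == 'd'
  Pos 1: 'o' != 'a' (stop)
LCP = "d" (length 1)


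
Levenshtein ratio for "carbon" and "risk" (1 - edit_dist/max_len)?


Word 1: "carbon" (length 6)
Word 2: "risk" (length 4)
One optimal edit sequence:
  1. delete 'c'  (+1)
  2. delete 'a'  (+1)
  3. keep 'r'
  4. substitute 'b' -> 'i'  (+1)
  5. substitute 'o' -> 's'  (+1)
  6. substitute 'n' -> 'k'  (+1)
Edit distance = 5
Max length = max(6, 4) = 6
Similarity = 1 - 5/6
= 0.1667


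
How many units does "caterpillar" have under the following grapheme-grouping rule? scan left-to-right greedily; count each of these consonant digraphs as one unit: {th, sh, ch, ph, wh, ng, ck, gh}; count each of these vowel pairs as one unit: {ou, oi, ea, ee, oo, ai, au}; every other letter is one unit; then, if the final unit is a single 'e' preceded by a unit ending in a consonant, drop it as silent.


Word: "caterpillar" (11 letters)
Left-to-right scan:
  [1] 'c' (letter)
  [2] 'a' (letter)
  [3] 't' (letter)
  [4] 'e' (letter)
  [5] 'r' (letter)
  [6] 'p' (letter)
  [7] 'i' (letter)
  [8] 'l' (letter)
  [9] 'l' (letter)
  [10] 'a' (letter)
  [11] 'r' (letter)
Units from scan: 11
Sound units = 11 units


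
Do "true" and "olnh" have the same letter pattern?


Pattern of "true": [0, 1, 2, 3]
Pattern of "olnh": [0, 1, 2, 3]
Patterns match
Same pattern = Yes


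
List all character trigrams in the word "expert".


Word: "expert" (length 6)
Number of trigrams = 6 - 3 + 1 = 4
  Position 0: "exp"
  Position 1: "xpe"
  Position 2: "per"
  Position 3: "ert"
Trigrams = "exp", "xpe", "per", "ert"


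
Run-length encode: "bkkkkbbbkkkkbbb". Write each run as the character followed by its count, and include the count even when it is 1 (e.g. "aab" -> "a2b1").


String: "bkkkkbbbkkkkbbb"
Scanning for consecutive runs:
  'b' x 1
  'k' x 4
  'b' x 3
  'k' x 4
  'b' x 3
RLE = "b1k4b3k4b3"


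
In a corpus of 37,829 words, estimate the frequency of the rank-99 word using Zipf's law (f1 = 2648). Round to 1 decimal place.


Zipf's law: f(r) = f(1) / r
f(1) = 2648
f(99) = 2648 / 99
= 26.7 occurrences


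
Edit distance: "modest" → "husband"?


Word 1: "modest" (length 6)
Word 2: "husband" (length 7)
One optimal edit sequence (insert/delete/substitute each cost 1):
  1. insert 'h'  (+1)
  2. substitute 'm' -> 'u'  (+1)
  3. substitute 'o' -> 's'  (+1)
  4. substitute 'd' -> 'b'  (+1)
  5. substitute 'e' -> 'a'  (+1)
  6. substitute 's' -> 'n'  (+1)
  7. substitute 't' -> 'd'  (+1)
Total edit operations: 7
Edit distance = 7


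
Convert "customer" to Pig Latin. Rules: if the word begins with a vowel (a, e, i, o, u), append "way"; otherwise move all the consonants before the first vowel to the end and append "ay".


Word: "customer"
Starts with consonant(s) → move to end, add 'ay'
Consonant cluster: "c"
Pig Latin = "ustomercay"


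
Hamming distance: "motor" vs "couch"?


Comparing character by character (same length = 5):
  Pos 0: 'm' vs 'c' !=
  Pos 1: 'o' vs 'o' =
  Pos 2: 't' vs 'u' !=
  Pos 3: 'o' vs 'c' !=
  Pos 4: 'r' vs 'h' !=
Hamming distance = 4


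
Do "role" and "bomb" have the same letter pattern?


Pattern of "role": [0, 1, 2, 3]
Pattern of "bomb": [0, 1, 2, 0]
Patterns do not match
Same pattern = No


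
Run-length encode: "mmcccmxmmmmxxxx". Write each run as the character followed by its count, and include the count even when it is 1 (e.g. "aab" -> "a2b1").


String: "mmcccmxmmmmxxxx"
Scanning for consecutive runs:
  'm' x 2
  'c' x 3
  'm' x 1
  'x' x 1
  'm' x 4
  'x' x 4
RLE = "m2c3m1x1m4x4"


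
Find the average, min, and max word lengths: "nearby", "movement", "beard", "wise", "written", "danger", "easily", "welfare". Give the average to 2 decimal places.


Lengths: "nearby"=6, "movement"=8, "beard"=5, "wise"=4, "written"=7, "danger"=6, "easily"=6, "welfare"=7
Sum = 49, Count = 8
Average = 49/8 = 6.13
= avg=6.13, min=4, max=8


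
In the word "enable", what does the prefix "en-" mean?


Prefix: en-
As in: enable -> en- + able
Meaning = cause to / put into


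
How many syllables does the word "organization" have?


Word: "organization"
Syllable breakdown: or · gan · i · za · tion
Counting: 5 parts
= 5 syllables


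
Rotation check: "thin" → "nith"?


Word: "thin", Candidate: "nith"
Method: check if candidate is substring of word+word
"thinthin" contains "nith"? No
Is rotation = No


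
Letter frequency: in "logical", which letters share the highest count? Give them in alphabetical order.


Word: "logical"
Letter counts:
  'a': 1
  'c': 1
  'g': 1
  'i': 1
  'l': 2
  'o': 1
Maximum count = 2
Most frequent = 'l' (2 times each)


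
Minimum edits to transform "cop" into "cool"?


Word 1: "cop" (length 3)
Word 2: "cool" (length 4)
One optimal edit sequence (insert/delete/substitute each cost 1):
  1. keep 'c'
  2. insert 'o'  (+1)
  3. keep 'o'
  4. substitute 'p' -> 'l'  (+1)
Total edit operations: 2
Edit distance = 2


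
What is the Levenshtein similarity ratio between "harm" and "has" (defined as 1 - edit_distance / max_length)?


Word 1: "harm" (length 4)
Word 2: "has" (length 3)
One optimal edit sequence:
  1. keep 'h'
  2. keep 'a'
  3. delete 'r'  (+1)
  4. substitute 'm' -> 's'  (+1)
Edit distance = 2
Max length = max(4, 3) = 4
Similarity = 1 - 2/4
= 0.5000


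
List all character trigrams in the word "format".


Word: "format" (length 6)
Number of trigrams = 6 - 3 + 1 = 4
  Position 0: "for"
  Position 1: "orm"
  Position 2: "rma"
  Position 3: "mat"
Trigrams = "for", "orm", "rma", "mat"


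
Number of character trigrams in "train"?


Word: "train" (length 5)
Number of 3-grams = length - 3 + 1 = 5 - 3 + 1
= 3


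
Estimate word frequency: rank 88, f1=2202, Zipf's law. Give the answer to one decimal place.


Zipf's law: f(r) = f(1) / r
f(1) = 2202
f(88) = 2202 / 88
= 25.0 occurrences


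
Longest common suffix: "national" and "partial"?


Word 1: "national"
Word 2: "partial"
Comparing from end:
  Pos -1: 'l' == 'l'
  Pos -2: 'a' == 'a'
  Pos -3: 'n' != 'i' (stop)
LCS = "al" (length 2)


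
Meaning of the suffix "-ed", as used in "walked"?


Suffix: -ed
As in: walked -> walk + -ed
Meaning = past tense


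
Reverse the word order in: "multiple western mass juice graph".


Original: "multiple western mass juice graph"
Words (1..n): multiple | western | mass | juice | graph
Reversed (n..1): graph | juice | mass | western | multiple
Result = "graph juice mass western multiple"


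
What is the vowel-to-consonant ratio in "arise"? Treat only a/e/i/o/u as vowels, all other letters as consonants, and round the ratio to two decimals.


Word: "arise"
Vowels (a,e,i,o,u): 3
Consonants: 2
Ratio = 3/2
= 1.50


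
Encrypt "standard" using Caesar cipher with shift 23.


Word: "standard"
Shift: 23
Each letter → (letter + shift) mod 26:
  's' (18) + 23 = 15 → 'p'
  't' (19) + 23 = 16 → 'q'
  'a' (0) + 23 = 23 → 'x'
  'n' (13) + 23 = 10 → 'k'
  'd' (3) + 23 = 0 → 'a'
  'a' (0) + 23 = 23 → 'x'
  'r' (17) + 23 = 14 → 'o'
  'd' (3) + 23 = 0 → 'a'
Result = "pqxkaxoa"


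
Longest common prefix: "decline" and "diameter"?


Word 1: "decline"
Word 2: "diameter"
Comparing from start:
  Pos 0: 'd' == 'd'
  Pos 1: 'e' != 'i' (stop)
LCP = "d" (length 1)


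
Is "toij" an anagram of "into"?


Word 1: "into" → sorted: inot
Word 2: "toij" → sorted: ijot
Same letters? inot != ijot
Anagram = No


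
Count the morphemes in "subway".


Word: "subway"
Morphemes: sub- / way
Each morpheme carries meaning
= 2 morphemes


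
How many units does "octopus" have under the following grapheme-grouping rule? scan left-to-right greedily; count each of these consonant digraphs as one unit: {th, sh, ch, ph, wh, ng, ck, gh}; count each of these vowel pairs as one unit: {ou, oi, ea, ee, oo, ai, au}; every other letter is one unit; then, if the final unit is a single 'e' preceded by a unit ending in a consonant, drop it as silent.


Word: "octopus" (7 letters)
Left-to-right scan:
  [1] 'o' (letter)
  [2] 'c' (letter)
  [3] 't' (letter)
  [4] 'o' (letter)
  [5] 'p' (letter)
  [6] 'u' (letter)
  [7] 's' (letter)
Units from scan: 7
Sound units = 7 units


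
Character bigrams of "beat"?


Word: "beat" (length 4)
Number of bigrams = 4 - 2 + 1 = 3
  Position 0: "be"
  Position 1: "ea"
  Position 2: "at"
Bigrams = "be", "ea", "at"


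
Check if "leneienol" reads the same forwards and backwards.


Word: "leneienol"
Reversed: "loneienel"
Forward == Backward? leneienol != loneienel
Palindrome = No


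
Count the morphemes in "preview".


Word: "preview"
Morphemes: pre- + view
Each morpheme carries meaning
= 2 morphemes


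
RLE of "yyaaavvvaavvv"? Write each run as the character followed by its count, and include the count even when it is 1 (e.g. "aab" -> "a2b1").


String: "yyaaavvvaavvv"
Scanning for consecutive runs:
  'y' x 2
  'a' x 3
  'v' x 3
  'a' x 2
  'v' x 3
RLE = "y2a3v3a2v3"


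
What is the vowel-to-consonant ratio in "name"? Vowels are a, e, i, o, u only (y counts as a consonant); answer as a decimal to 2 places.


Word: "name"
Vowels (a,e,i,o,u): 2
Consonants: 2
Ratio = 2/2
= 1.00


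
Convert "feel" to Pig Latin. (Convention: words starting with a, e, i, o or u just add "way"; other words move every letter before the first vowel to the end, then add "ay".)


Word: "feel"
Starts with consonant(s) → move to end, add 'ay'
Consonant cluster: "f"
Pig Latin = "eelfay"


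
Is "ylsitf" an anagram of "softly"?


Word 1: "softly" → sorted: flosty
Word 2: "ylsitf" → sorted: filsty
Same letters? flosty != filsty
Anagram = No


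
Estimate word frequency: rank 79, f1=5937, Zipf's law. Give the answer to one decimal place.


Zipf's law: f(r) = f(1) / r
f(1) = 5937
f(79) = 5937 / 79
= 75.2 occurrences


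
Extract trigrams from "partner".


Word: "partner" (length 7)
Number of trigrams = 7 - 3 + 1 = 5
  Position 0: "par"
  Position 1: "art"
  Position 2: "rtn"
  Position 3: "tne"
  Position 4: "ner"
Trigrams = "par", "art", "rtn", "tne", "ner"


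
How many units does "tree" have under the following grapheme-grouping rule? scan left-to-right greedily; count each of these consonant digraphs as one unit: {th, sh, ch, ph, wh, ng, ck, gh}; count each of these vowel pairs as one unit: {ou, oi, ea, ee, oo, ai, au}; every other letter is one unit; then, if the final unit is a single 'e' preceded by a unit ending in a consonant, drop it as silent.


Word: "tree" (4 letters)
Left-to-right scan:
  [1] 't' (letter)
  [2] 'r' (letter)
  [3] 'ee' (vowel-pair)
Units from scan: 3
Sound units = 3 units


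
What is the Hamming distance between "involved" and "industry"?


Comparing character by character (same length = 8):
  Pos 0: 'i' vs 'i' =
  Pos 1: 'n' vs 'n' =
  Pos 2: 'v' vs 'd' !=
  Pos 3: 'o' vs 'u' !=
  Pos 4: 'l' vs 's' !=
  Pos 5: 'v' vs 't' !=
  Pos 6: 'e' vs 'r' !=
  Pos 7: 'd' vs 'y' !=
Hamming distance = 6


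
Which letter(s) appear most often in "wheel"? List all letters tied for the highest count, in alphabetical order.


Word: "wheel"
Letter counts:
  'e': 2
  'h': 1
  'l': 1
  'w': 1
Maximum count = 2
Most frequent = 'e' (2 times each)


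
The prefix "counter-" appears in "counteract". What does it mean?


Prefix: counter-
Example: counteract (counter- + act)
Meaning = against / opposite


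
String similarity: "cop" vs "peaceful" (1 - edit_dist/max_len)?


Word 1: "cop" (length 3)
Word 2: "peaceful" (length 8)
One optimal edit sequence:
  1. insert 'p'  (+1)
  2. insert 'e'  (+1)
  3. insert 'a'  (+1)
  4. keep 'c'
  5. insert 'e'  (+1)
  6. insert 'f'  (+1)
  7. substitute 'o' -> 'u'  (+1)
  8. substitute 'p' -> 'l'  (+1)
Edit distance = 7
Max length = max(3, 8) = 8
Similarity = 1 - 7/8
= 0.1250


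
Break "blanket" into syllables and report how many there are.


Word: "blanket"
Syllable breakdown: blan-ket
Counting: 2 parts
= 2 syllables


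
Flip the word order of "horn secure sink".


Original: "horn secure sink"
Words (1..n): horn | secure | sink
Reversed (n..1): sink | secure | horn
Result = "sink secure horn"


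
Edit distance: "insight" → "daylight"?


Word 1: "insight" (length 7)
Word 2: "daylight" (length 8)
One optimal edit sequence (insert/delete/substitute each cost 1):
  1. insert 'd'  (+1)
  2. substitute 'i' -> 'a'  (+1)
  3. substitute 'n' -> 'y'  (+1)
  4. substitute 's' -> 'l'  (+1)
  5. keep 'i'
  6. keep 'g'
  7. keep 'h'
  8. keep 't'
Total edit operations: 4
Edit distance = 4


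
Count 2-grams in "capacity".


Word: "capacity" (length 8)
Number of 2-grams = length - 2 + 1 = 8 - 2 + 1
= 7


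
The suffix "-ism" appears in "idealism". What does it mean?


Suffix: -ism
As in: idealism -> ideal + -ism
Meaning = belief / practice


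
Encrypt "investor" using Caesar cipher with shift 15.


Word: "investor"
Shift: 15
Each letter → (letter + shift) mod 26:
  'i' (8) + 15 = 23 → 'x'
  'n' (13) + 15 = 2 → 'c'
  'v' (21) + 15 = 10 → 'k'
  'e' (4) + 15 = 19 → 't'
  's' (18) + 15 = 7 → 'h'
  't' (19) + 15 = 8 → 'i'
  'o' (14) + 15 = 3 → 'd'
  'r' (17) + 15 = 6 → 'g'
Result = "xckthidg"


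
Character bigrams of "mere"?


Word: "mere" (length 4)
Number of bigrams = 4 - 2 + 1 = 3
  Position 0: "me"
  Position 1: "er"
  Position 2: "re"
Bigrams = "me", "er", "re"


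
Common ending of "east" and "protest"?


Word 1: "east"
Word 2: "protest"
Comparing from end:
  Pos -1: 't' == 't'
  Pos -2: 's' == 's'
  Pos -3: 'a' != 'e' (stop)
LCS = "st" (length 2)


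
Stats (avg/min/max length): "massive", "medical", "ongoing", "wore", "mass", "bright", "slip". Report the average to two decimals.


Lengths: "massive"=7, "medical"=7, "ongoing"=7, "wore"=4, "mass"=4, "bright"=6, "slip"=4
Sum = 39, Count = 7
Average = 39/7 = 5.57
= avg=5.57, min=4, max=7


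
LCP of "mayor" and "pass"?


Word 1: "mayor"
Word 2: "pass"
Comparing from start:
  Pos 0: 'm' != 'p' (stop)
LCP = "" (length 0)


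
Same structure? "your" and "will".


Pattern of "your": [0, 1, 2, 3]
Pattern of "will": [0, 1, 2, 2]
Patterns do not match
Same pattern = No


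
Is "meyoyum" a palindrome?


Word: "meyoyum"
Reversed: "muyoyem"
Forward == Backward? meyoyum != muyoyem
Palindrome = No


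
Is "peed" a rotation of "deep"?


Word: "deep", Candidate: "peed"
Method: check if candidate is substring of word+word
"deepdeep" contains "peed"? No
Is rotation = No


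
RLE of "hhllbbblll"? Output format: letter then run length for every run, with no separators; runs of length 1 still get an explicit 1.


String: "hhllbbblll"
Scanning for consecutive runs:
  'h' x 2
  'l' x 2
  'b' x 3
  'l' x 3
RLE = "h2l2b3l3"


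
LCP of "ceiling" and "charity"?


Word 1: "ceiling"
Word 2: "charity"
Comparing from start:
  Pos 0: 'c' == 'c'
  Pos 1: 'e' != 'h' (stop)
LCP = "c" (length 1)


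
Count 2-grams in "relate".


Word: "relate" (length 6)
Number of 2-grams = length - 2 + 1 = 6 - 2 + 1
= 5


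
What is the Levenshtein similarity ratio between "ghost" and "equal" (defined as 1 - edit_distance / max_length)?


Word 1: "ghost" (length 5)
Word 2: "equal" (length 5)
One optimal edit sequence:
  1. substitute 'g' -> 'e'  (+1)
  2. substitute 'h' -> 'q'  (+1)
  3. substitute 'o' -> 'u'  (+1)
  4. substitute 's' -> 'a'  (+1)
  5. substitute 't' -> 'l'  (+1)
Edit distance = 5
Max length = max(5, 5) = 5
Similarity = 1 - 5/5
= 0.0000


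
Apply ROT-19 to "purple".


Word: "purple"
Shift: 19
Each letter → (letter + shift) mod 26:
  'p' (15) + 19 = 8 → 'i'
  'u' (20) + 19 = 13 → 'n'
  'r' (17) + 19 = 10 → 'k'
  'p' (15) + 19 = 8 → 'i'
  'l' (11) + 19 = 4 → 'e'
  'e' (4) + 19 = 23 → 'x'
Result = "inkiex"


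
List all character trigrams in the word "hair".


Word: "hair" (length 4)
Number of trigrams = 4 - 3 + 1 = 2
  Position 0: "hai"
  Position 1: "air"
Trigrams = "hai", "air"


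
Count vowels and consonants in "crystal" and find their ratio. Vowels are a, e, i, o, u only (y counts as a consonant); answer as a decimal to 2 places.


Word: "crystal"
Vowels (a,e,i,o,u): 1
Consonants: 6
Ratio = 1/6
= 0.17


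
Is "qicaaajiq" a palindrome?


Word: "qicaaajiq"
Reversed: "qijaaaciq"
Forward == Backward? qicaaajiq != qijaaaciq
Palindrome = No


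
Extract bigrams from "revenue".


Word: "revenue" (length 7)
Number of bigrams = 7 - 2 + 1 = 6
  Position 0: "re"
  Position 1: "ev"
  Position 2: "ve"
  Position 3: "en"
  Position 4: "nu"
  Position 5: "ue"
Bigrams = "re", "ev", "ve", "en", "nu", "ue"


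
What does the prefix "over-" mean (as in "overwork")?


Prefix: over-
Example: overwork = over- + work
Meaning = excessive


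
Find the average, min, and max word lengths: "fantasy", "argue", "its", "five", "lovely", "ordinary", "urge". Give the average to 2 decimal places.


Lengths: "fantasy"=7, "argue"=5, "its"=3, "five"=4, "lovely"=6, "ordinary"=8, "urge"=4
Sum = 37, Count = 7
Average = 37/7 = 5.29
= avg=5.29, min=3, max=8


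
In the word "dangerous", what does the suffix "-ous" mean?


Suffix: -ous
Example: dangerous (danger + -ous)
Meaning = having quality of


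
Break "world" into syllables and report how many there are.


Word: "world"
Syllable breakdown: world
Counting: 1 part
= 1 syllable


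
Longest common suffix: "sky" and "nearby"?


Word 1: "sky"
Word 2: "nearby"
Comparing from end:
  Pos -1: 'y' == 'y'
  Pos -2: 'k' != 'b' (stop)
LCS = "y" (length 1)


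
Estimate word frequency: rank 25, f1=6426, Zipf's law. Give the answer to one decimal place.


Zipf's law: f(r) = f(1) / r
f(1) = 6426
f(25) = 6426 / 25
= 257.0 occurrences


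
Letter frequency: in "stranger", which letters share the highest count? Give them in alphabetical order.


Word: "stranger"
Letter counts:
  'a': 1
  'e': 1
  'g': 1
  'n': 1
  'r': 2
  's': 1
  't': 1
Maximum count = 2
Most frequent = 'r' (2 times each)


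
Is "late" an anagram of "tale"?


Word 1: "tale" → sorted: aelt
Word 2: "late" → sorted: aelt
Same letters? aelt == aelt
Anagram = Yes


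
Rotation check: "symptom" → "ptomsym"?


Word: "symptom", Candidate: "ptomsym"
Method: check if candidate is substring of word+word
"symptomsymptom" contains "ptomsym"? Yes
Is rotation = Yes


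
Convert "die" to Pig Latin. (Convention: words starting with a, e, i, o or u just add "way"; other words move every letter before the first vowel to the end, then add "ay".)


Word: "die"
Starts with consonant(s) → move to end, add 'ay'
Consonant cluster: "d"
Pig Latin = "ieday"


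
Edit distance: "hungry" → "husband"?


Word 1: "hungry" (length 6)
Word 2: "husband" (length 7)
One optimal edit sequence (insert/delete/substitute each cost 1):
  1. keep 'h'
  2. keep 'u'
  3. insert 's'  (+1)
  4. substitute 'n' -> 'b'  (+1)
  5. substitute 'g' -> 'a'  (+1)
  6. substitute 'r' -> 'n'  (+1)
  7. substitute 'y' -> 'd'  (+1)
Total edit operations: 5
Edit distance = 5


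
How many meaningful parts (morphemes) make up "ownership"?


Word: "ownership"
Morphemes: own | -er | -ship
Each morpheme carries meaning
= 3 morphemes


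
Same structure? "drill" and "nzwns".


Pattern of "drill": [0, 1, 2, 3, 3]
Pattern of "nzwns": [0, 1, 2, 0, 3]
Patterns do not match
Same pattern = No


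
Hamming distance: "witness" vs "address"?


Comparing character by character (same length = 7):
  Pos 0: 'w' vs 'a' !=
  Pos 1: 'i' vs 'd' !=
  Pos 2: 't' vs 'd' !=
  Pos 3: 'n' vs 'r' !=
  Pos 4: 'e' vs 'e' =
  Pos 5: 's' vs 's' =
  Pos 6: 's' vs 's' =
Hamming distance = 4


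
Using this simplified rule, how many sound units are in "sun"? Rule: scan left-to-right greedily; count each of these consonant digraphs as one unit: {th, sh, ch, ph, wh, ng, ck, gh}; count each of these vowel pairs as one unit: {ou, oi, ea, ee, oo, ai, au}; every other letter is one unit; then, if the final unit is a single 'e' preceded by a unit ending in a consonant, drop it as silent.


Word: "sun" (3 letters)
Left-to-right scan:
  [1] 's' (letter)
  [2] 'u' (letter)
  [3] 'n' (letter)
Units from scan: 3
Sound units = 3 units


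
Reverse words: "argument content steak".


Original: "argument content steak"
Words (1..n): argument | content | steak
Reversed (n..1): steak | content | argument
Result = "steak content argument"


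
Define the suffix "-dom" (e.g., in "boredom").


Suffix: -dom
As in: boredom -> bore + -dom
Meaning = state / realm


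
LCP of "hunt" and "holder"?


Word 1: "hunt"
Word 2: "holder"
Comparing from start:
  Pos 0: 'h' == 'h'
  Pos 1: 'u' != 'o' (stop)
LCP = "h" (length 1)


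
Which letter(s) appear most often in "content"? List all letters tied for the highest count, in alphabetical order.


Word: "content"
Letter counts:
  'c': 1
  'e': 1
  'n': 2
  'o': 1
  't': 2
Maximum count = 2
Most frequent = 'n', 't' (2 times each)


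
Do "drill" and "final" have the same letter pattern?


Pattern of "drill": [0, 1, 2, 3, 3]
Pattern of "final": [0, 1, 2, 3, 4]
Patterns do not match
Same pattern = No


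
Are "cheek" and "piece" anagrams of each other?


Word 1: "cheek" → sorted: ceehk
Word 2: "piece" → sorted: ceeip
Same letters? ceehk != ceeip
Anagram = No


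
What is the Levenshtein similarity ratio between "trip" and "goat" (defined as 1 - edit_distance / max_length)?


Word 1: "trip" (length 4)
Word 2: "goat" (length 4)
One optimal edit sequence:
  1. substitute 't' -> 'g'  (+1)
  2. substitute 'r' -> 'o'  (+1)
  3. substitute 'i' -> 'a'  (+1)
  4. substitute 'p' -> 't'  (+1)
Edit distance = 4
Max length = max(4, 4) = 4
Similarity = 1 - 4/4
= 0.0000


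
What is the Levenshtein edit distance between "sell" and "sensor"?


Word 1: "sell" (length 4)
Word 2: "sensor" (length 6)
One optimal edit sequence (insert/delete/substitute each cost 1):
  1. keep 's'
  2. keep 'e'
  3. insert 'n'  (+1)
  4. insert 's'  (+1)
  5. substitute 'l' -> 'o'  (+1)
  6. substitute 'l' -> 'r'  (+1)
Total edit operations: 4
Edit distance = 4


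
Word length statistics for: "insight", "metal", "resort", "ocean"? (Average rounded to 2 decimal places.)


Lengths: "insight"=7, "metal"=5, "resort"=6, "ocean"=5
Sum = 23, Count = 4
Average = 23/4 = 5.75
= avg=5.75, min=5, max=7


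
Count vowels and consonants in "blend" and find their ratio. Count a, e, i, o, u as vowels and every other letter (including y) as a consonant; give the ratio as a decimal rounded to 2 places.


Word: "blend"
Vowels (a,e,i,o,u): 1
Consonants: 4
Ratio = 1/4
= 0.25


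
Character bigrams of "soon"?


Word: "soon" (length 4)
Number of bigrams = 4 - 2 + 1 = 3
  Position 0: "so"
  Position 1: "oo"
  Position 2: "on"
Bigrams = "so", "oo", "on"


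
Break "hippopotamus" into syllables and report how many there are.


Word: "hippopotamus"
Syllable breakdown: hip | po | pot | a | mus
Counting: 5 parts
= 5 syllables


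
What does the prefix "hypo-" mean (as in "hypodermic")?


Prefix: hypo-
Example: hypodermic (hypo- + dermic)
Meaning = under / below normal


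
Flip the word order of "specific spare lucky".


Original: "specific spare lucky"
Words (1..n): specific | spare | lucky
Reversed (n..1): lucky | spare | specific
Result = "lucky spare specific"


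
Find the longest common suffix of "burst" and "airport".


Word 1: "burst"
Word 2: "airport"
Comparing from end:
  Pos -1: 't' == 't'
  Pos -2: 's' != 'r' (stop)
LCS = "t" (length 1)


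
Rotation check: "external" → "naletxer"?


Word: "external", Candidate: "naletxer"
Method: check if candidate is substring of word+word
"externalexternal" contains "naletxer"? No
Is rotation = No


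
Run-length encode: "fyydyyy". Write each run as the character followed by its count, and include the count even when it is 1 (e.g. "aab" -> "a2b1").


String: "fyydyyy"
Scanning for consecutive runs:
  'f' x 1
  'y' x 2
  'd' x 1
  'y' x 3
RLE = "f1y2d1y3"


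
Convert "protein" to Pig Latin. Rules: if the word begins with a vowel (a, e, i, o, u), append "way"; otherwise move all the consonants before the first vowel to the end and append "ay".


Word: "protein"
Starts with consonant(s) → move to end, add 'ay'
Consonant cluster: "pr"
Pig Latin = "oteinpray"


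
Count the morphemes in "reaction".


Word: "reaction"
Morphemes: re- + act + -ion
Each morpheme carries meaning
= 3 morphemes
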